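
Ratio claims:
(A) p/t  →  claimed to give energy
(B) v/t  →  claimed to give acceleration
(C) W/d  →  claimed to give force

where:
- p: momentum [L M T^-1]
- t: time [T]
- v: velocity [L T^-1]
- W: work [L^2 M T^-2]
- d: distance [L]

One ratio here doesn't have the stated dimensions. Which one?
(A) p/t does not give energy

(A) p/t: [L M T^-2] ≠ energy [L^2 M T^-2] ✗
(B) v/t: [L T^-2] = acceleration [L T^-2] ✓
(C) W/d: [L M T^-2] = force [L M T^-2] ✓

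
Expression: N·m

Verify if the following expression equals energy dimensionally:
Yes

The expression N·m has dimensions [L^2 M T^-2], which is exactly energy [L^2 M T^-2].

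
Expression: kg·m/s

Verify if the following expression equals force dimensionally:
No

The expression kg·m/s has dimensions [L M T^-1], but force has dimensions [L M T^-2].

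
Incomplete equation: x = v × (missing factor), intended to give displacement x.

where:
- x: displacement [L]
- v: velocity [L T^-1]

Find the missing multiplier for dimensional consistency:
t (time), dimensions [T]

x has dimensions [L] and v has dimensions [L T^-1].
The missing factor must have dimensions [L] / [L T^-1] = [T], i.e. time (t).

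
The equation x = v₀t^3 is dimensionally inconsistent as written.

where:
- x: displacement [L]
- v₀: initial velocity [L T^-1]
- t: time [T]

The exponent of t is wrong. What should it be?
The exponent of t should be 1: x = v₀t

The LHS x has dimensions [L]; t has dimensions [T].
As written, the RHS v₀t^3 (exponent 3 on t) has dimensions [L T^2], which does not match.
With exponent 1, the RHS v₀t has dimensions [L], matching the LHS.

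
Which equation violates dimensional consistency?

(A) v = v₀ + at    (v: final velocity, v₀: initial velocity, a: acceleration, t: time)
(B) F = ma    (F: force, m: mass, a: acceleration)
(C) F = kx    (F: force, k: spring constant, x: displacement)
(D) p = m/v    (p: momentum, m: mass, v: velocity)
(D) p = m/v

The equation (D) p = m/v is dimensionally incorrect.

LHS (p): [L M T^-1]
RHS (m/v): [L^-1 M T] ✗

The dimensions do not match. The other three equations balance.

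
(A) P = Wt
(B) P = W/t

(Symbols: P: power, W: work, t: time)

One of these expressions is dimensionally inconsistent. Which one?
(A)

(A) P = Wt: LHS [L^2 M T^-3], RHS [L^2 M T^-1] ✗
(B) P = W/t: LHS [L^2 M T^-3], RHS [L^2 M T^-3] ✓

Expression (A) P = Wt is dimensionally incorrect.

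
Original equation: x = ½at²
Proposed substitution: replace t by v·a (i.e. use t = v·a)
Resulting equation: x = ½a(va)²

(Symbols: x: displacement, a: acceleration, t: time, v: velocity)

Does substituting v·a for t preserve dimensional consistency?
No

[t] = [T] and [v·a] = [L^2 T^-3]. These differ, so the substitution replaces a quantity by one of different dimensions and the result x = ½a(va)² has LHS [L] vs RHS [L^5 T^-8] — inconsistent.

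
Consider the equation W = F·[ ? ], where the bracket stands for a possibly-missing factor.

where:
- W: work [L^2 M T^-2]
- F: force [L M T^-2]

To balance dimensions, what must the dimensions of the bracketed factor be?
[L] — length (e.g. a distance d)

W has dimensions [L^2 M T^-2]; F has dimensions [L M T^-2].
The bracketed factor must supply [L^2 M T^-2] / [L M T^-2] = [L].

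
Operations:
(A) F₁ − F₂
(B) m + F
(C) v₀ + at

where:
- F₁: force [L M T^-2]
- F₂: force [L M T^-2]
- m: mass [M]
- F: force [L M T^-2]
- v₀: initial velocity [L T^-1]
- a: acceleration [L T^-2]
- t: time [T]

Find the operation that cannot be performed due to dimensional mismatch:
(B) m + F

(A) F₁ − F₂: F₁ [L M T^-2] and F₂ [L M T^-2] — same dimensions ✓
(B) m + F: m [M] and F [L M T^-2] — different dimensions cannot be added/subtracted ✗
(C) v₀ + at: v₀ [L T^-1] and at [L T^-1] — same dimensions ✓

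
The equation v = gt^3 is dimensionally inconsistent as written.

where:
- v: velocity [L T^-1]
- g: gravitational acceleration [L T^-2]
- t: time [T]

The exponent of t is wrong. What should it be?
The exponent of t should be 1: v = gt

The LHS v has dimensions [L T^-1]; t has dimensions [T].
As written, the RHS gt^3 (exponent 3 on t) has dimensions [L T], which does not match.
With exponent 1, the RHS gt has dimensions [L T^-1], matching the LHS.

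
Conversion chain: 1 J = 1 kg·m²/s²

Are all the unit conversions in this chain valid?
The chain is correct (no errors).

Correct: Joule is defined as kg·m²/s²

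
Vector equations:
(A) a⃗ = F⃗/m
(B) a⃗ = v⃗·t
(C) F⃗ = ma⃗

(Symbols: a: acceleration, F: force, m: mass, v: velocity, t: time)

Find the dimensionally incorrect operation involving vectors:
(B) a⃗ = v⃗·t

(A) a⃗ = F⃗/m: LHS [L T^-2], RHS [L T^-2] ✓ — force (vector) divided by mass (scalar)
(B) a⃗ = v⃗·t: LHS [L T^-2], RHS [L] ✗ — acceleration is velocity per time; should be v⃗/t
(C) F⃗ = ma⃗: LHS [L M T^-2], RHS [L M T^-2] ✓ — Force and acceleration are vectors, mass is a scalar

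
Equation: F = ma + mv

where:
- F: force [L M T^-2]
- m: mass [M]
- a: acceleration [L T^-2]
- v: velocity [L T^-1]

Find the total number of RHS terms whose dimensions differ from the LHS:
1

LHS F: [L M T^-2]
- ma: [L M T^-2] ✓
- mv: [L M T^-1] ✗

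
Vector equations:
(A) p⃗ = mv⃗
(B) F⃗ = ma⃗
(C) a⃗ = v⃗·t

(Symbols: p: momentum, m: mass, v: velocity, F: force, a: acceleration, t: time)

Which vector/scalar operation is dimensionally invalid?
(C) a⃗ = v⃗·t

(A) p⃗ = mv⃗: LHS [L M T^-1], RHS [L M T^-1] ✓ — mass (scalar) times velocity (vector)
(B) F⃗ = ma⃗: LHS [L M T^-2], RHS [L M T^-2] ✓ — Force and acceleration are vectors, mass is a scalar
(C) a⃗ = v⃗·t: LHS [L T^-2], RHS [L] ✗ — acceleration is velocity per time; should be v⃗/t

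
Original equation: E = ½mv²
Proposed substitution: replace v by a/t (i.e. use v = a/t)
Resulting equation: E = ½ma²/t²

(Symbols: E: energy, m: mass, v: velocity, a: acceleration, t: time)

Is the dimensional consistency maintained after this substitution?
No

[v] = [L T^-1] and [a/t] = [L T^-3]. These differ, so the substitution replaces a quantity by one of different dimensions and the result E = ½ma²/t² has LHS [L^2 M T^-2] vs RHS [L^2 M T^-6] — inconsistent.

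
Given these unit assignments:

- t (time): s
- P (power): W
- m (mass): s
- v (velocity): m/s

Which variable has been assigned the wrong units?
m

The variable m (mass) should have units kg, not s.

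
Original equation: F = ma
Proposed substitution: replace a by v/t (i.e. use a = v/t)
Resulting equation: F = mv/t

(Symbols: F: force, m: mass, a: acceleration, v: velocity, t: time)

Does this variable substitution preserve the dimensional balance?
Yes

[a] = [L T^-2] and [v/t] = [L T^-2]. These match, so the substitution replaces a quantity by one of the same dimensions and the result F = mv/t has LHS [L M T^-2] vs RHS [L M T^-2] — still consistent.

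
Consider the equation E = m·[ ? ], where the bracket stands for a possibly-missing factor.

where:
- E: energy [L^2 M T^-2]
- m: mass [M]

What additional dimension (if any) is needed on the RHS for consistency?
[L^2 T^-2] — velocity squared (e.g. v²)

E has dimensions [L^2 M T^-2]; m has dimensions [M].
The bracketed factor must supply [L^2 M T^-2] / [M] = [L^2 T^-2].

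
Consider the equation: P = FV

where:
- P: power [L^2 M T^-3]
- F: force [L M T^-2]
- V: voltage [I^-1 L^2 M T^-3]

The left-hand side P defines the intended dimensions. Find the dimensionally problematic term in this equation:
The right-hand side term FV

P has dimensions [L^2 M T^-3], but FV has dimensions [I^-1 L^3 M^2 T^-5], so the term FV is dimensionally wrong for P.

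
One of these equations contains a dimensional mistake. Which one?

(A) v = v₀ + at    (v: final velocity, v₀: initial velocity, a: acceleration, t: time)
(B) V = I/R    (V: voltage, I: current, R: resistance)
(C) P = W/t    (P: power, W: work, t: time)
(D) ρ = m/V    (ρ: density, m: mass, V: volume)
(B) V = I/R

The equation (B) V = I/R is dimensionally incorrect.

LHS (V): [I^-1 L^2 M T^-3]
RHS (I/R): [I^3 L^-2 M^-1 T^3] ✗

The dimensions do not match. The other three equations balance.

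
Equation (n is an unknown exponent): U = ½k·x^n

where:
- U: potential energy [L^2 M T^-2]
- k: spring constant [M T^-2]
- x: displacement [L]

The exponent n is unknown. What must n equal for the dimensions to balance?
n = 2

U has dimensions [L^2 M T^-2]; x has dimensions [L].
The rest of the RHS has dimensions [M T^-2], so x^n must supply [L^2].
With n = 2: ½k·x^2 has dimensions [L^2 M T^-2], matching the LHS ✓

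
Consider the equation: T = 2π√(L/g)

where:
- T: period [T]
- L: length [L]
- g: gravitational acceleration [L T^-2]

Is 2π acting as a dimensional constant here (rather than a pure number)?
No

T has dimensions [T] and √(L/g) already has dimensions [T], so the equation balances without 2π contributing any dimensions. 2π is a pure (dimensionless) number; changing or removing it would not affect dimensional consistency.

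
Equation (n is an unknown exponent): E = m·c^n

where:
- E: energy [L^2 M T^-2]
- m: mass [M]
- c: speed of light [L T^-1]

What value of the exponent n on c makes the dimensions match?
n = 2

E has dimensions [L^2 M T^-2]; c has dimensions [L T^-1].
The rest of the RHS has dimensions [M], so c^n must supply [L^2 T^-2].
With n = 2: m·c^2 has dimensions [L^2 M T^-2], matching the LHS ✓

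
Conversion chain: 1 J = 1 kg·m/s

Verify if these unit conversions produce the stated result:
The chain is incorrect (it contains an error).

Incorrect: Joule is kg·m²/s², not kg·m/s (that is momentum)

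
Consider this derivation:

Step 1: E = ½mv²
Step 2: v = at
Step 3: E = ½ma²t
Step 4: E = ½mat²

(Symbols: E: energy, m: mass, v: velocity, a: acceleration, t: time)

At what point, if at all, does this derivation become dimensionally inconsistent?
Step 3

Step 1: E = ½mv² → LHS [L^2 M T^-2], RHS [L^2 M T^-2] ✓
Step 2: v = at → LHS [L T^-1], RHS [L T^-1] ✓
Step 3: E = ½ma²t → LHS [L^2 M T^-2], RHS [L^2 M T^-3] ✗

The first dimensional inconsistency appears in step 3: E = ½ma²t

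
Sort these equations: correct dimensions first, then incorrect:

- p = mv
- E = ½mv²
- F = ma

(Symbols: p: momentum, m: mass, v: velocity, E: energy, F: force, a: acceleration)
Dimensionally correct: p = mv, E = ½mv², F = ma
Dimensionally incorrect: none
Ordered (correct first, then incorrect): p = mv, E = ½mv², F = ma

- p = mv: LHS [L M T^-1], RHS [L M T^-1] → correct ✓
- E = ½mv²: LHS [L^2 M T^-2], RHS [L^2 M T^-2] → correct ✓
- F = ma: LHS [L M T^-2], RHS [L M T^-2] → correct ✓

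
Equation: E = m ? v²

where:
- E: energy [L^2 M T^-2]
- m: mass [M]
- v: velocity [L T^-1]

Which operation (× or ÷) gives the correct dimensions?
multiplication (×): E = m × v²

E [L^2 M T^-2]; m [M]; v² [L^2 T^-2].
m × v² → [L^2 M T^-2] ✓
m ÷ v² → [L^-2 M T^2] ✗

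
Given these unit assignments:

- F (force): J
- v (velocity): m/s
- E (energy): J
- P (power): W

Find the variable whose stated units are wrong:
F

The variable F (force) should have units N, not J.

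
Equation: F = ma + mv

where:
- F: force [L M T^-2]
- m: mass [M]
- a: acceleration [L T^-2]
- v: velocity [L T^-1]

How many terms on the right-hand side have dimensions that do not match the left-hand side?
1

LHS F: [L M T^-2]
- ma: [L M T^-2] ✓
- mv: [L M T^-1] ✗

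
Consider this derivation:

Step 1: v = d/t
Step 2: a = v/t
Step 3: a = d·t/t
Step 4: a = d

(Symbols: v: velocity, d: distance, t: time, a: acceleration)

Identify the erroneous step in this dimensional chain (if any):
Step 3

Step 1: v = d/t → LHS [L T^-1], RHS [L T^-1] ✓
Step 2: a = v/t → LHS [L T^-2], RHS [L T^-2] ✓
Step 3: a = d·t/t → LHS [L T^-2], RHS [L] ✗

The first dimensional inconsistency appears in step 3: a = d·t/t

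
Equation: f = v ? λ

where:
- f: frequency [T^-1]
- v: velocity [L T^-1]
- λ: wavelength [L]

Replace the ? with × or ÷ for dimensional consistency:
division (÷): f = v ÷ λ

f [T^-1]; v [L T^-1]; λ [L].
v × λ → [L^2 T^-1] ✗
v ÷ λ → [T^-1] ✓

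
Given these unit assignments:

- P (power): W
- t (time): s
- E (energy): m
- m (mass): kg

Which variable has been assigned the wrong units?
E

The variable E (energy) should have units J, not m.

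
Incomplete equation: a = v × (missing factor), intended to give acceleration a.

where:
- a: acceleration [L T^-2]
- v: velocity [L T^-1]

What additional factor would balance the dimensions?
1/t (inverse time), dimensions [T^-1]

a has dimensions [L T^-2] and v has dimensions [L T^-1].
The missing factor must have dimensions [L T^-2] / [L T^-1] = [T^-1], i.e. inverse time (1/t).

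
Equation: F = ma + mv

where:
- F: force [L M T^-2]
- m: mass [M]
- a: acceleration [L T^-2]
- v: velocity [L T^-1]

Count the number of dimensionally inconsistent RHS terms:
1

LHS F: [L M T^-2]
- ma: [L M T^-2] ✓
- mv: [L M T^-1] ✗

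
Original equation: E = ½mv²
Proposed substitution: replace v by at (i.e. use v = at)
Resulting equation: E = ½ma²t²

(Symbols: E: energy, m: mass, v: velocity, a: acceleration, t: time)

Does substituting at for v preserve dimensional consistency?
Yes

[v] = [L T^-1] and [at] = [L T^-1]. These match, so the substitution replaces a quantity by one of the same dimensions and the result E = ½ma²t² has LHS [L^2 M T^-2] vs RHS [L^2 M T^-2] — still consistent.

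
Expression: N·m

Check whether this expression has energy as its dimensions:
Yes

The expression N·m has dimensions [L^2 M T^-2], which is exactly energy [L^2 M T^-2].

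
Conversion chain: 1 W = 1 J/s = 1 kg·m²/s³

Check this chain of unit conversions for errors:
The chain is correct (no errors).

Correct: Watt is Joule per second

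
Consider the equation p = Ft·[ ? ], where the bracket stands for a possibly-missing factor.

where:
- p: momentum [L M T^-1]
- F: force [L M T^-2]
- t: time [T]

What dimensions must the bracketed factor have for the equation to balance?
Nothing is missing — the bracketed factor must be dimensionless.

p has dimensions [L M T^-1] and Ft already has dimensions [L M T^-1], so p = Ft is dimensionally complete.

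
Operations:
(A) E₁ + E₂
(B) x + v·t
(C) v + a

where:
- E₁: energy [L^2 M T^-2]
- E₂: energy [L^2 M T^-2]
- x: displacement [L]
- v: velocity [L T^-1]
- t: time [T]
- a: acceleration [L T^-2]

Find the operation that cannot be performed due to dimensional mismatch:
(C) v + a

(A) E₁ + E₂: E₁ [L^2 M T^-2] and E₂ [L^2 M T^-2] — same dimensions ✓
(B) x + v·t: x [L] and v·t [L] — same dimensions ✓
(C) v + a: v [L T^-1] and a [L T^-2] — different dimensions cannot be added/subtracted ✗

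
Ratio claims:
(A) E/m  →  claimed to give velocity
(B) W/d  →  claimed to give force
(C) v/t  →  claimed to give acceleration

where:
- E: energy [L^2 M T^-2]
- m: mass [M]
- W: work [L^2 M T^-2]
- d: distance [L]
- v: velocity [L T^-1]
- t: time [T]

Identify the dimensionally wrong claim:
(A) E/m does not give velocity

(A) E/m: [L^2 T^-2] ≠ velocity [L T^-1] ✗
(B) W/d: [L M T^-2] = force [L M T^-2] ✓
(C) v/t: [L T^-2] = acceleration [L T^-2] ✓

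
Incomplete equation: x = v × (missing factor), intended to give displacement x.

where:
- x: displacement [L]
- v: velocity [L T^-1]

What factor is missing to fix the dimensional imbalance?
t (time), dimensions [T]

x has dimensions [L] and v has dimensions [L T^-1].
The missing factor must have dimensions [L] / [L T^-1] = [T], i.e. time (t).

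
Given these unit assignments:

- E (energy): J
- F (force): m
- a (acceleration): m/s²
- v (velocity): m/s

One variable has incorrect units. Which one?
F

The variable F (force) should have units N, not m.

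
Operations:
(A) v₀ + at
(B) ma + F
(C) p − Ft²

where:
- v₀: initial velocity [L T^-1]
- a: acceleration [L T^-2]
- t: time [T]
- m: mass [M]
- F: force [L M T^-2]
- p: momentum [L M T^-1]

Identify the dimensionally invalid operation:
(C) p − Ft²

(A) v₀ + at: v₀ [L T^-1] and at [L T^-1] — same dimensions ✓
(B) ma + F: ma [L M T^-2] and F [L M T^-2] — same dimensions ✓
(C) p − Ft²: p [L M T^-1] and Ft² [L M] — different dimensions cannot be added/subtracted ✗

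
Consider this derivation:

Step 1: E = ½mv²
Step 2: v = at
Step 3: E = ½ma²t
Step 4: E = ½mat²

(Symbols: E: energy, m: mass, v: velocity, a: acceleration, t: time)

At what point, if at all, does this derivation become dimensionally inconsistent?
Step 3

Step 1: E = ½mv² → LHS [L^2 M T^-2], RHS [L^2 M T^-2] ✓
Step 2: v = at → LHS [L T^-1], RHS [L T^-1] ✓
Step 3: E = ½ma²t → LHS [L^2 M T^-2], RHS [L^2 M T^-3] ✗

The first dimensional inconsistency appears in step 3: E = ½ma²t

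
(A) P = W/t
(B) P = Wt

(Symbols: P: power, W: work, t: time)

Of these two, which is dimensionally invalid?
(B)

(A) P = W/t: LHS [L^2 M T^-3], RHS [L^2 M T^-3] ✓
(B) P = Wt: LHS [L^2 M T^-3], RHS [L^2 M T^-1] ✗

Expression (B) P = Wt is dimensionally incorrect.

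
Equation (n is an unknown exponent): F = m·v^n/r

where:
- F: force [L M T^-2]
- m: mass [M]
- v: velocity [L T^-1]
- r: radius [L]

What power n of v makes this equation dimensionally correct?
n = 2

F has dimensions [L M T^-2]; v has dimensions [L T^-1].
The rest of the RHS has dimensions [L^-1 M], so v^n must supply [L^2 T^-2].
With n = 2: m·v^2/r has dimensions [L M T^-2], matching the LHS ✓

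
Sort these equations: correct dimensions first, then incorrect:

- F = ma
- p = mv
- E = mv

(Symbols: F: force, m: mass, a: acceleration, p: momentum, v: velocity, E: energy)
Dimensionally correct: F = ma, p = mv
Dimensionally incorrect: E = mv
Ordered (correct first, then incorrect): F = ma, p = mv, E = mv

- F = ma: LHS [L M T^-2], RHS [L M T^-2] → correct ✓
- p = mv: LHS [L M T^-1], RHS [L M T^-1] → correct ✓
- E = mv: LHS [L^2 M T^-2], RHS [L M T^-1] → incorrect ✗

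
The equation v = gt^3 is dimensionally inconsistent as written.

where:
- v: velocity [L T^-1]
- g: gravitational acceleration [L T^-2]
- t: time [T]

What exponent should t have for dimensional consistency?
The exponent of t should be 1: v = gt

The LHS v has dimensions [L T^-1]; t has dimensions [T].
As written, the RHS gt^3 (exponent 3 on t) has dimensions [L T], which does not match.
With exponent 1, the RHS gt has dimensions [L T^-1], matching the LHS.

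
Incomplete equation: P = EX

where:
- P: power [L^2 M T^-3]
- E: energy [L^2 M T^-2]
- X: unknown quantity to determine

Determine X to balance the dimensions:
X = f (inverse time / frequency (1/t)), dimensions [T^-1]

P has dimensions [L^2 M T^-3]; the rest of the RHS (E) has dimensions [L^2 M T^-2].
So X must have dimensions [T^-1] — X = f (inverse time / frequency (1/t)).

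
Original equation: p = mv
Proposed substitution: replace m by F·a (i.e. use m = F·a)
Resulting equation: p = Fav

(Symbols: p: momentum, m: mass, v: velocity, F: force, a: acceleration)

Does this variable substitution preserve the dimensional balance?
No

[m] = [M] and [F·a] = [L^2 M T^-4]. These differ, so the substitution replaces a quantity by one of different dimensions and the result p = Fav has LHS [L M T^-1] vs RHS [L^3 M T^-5] — inconsistent.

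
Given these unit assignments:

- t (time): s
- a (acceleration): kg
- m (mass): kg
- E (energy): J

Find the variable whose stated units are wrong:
a

The variable a (acceleration) should have units m/s², not kg.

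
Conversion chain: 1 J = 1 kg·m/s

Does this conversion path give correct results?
The chain is incorrect (it contains an error).

Incorrect: Joule is kg·m²/s², not kg·m/s (that is momentum)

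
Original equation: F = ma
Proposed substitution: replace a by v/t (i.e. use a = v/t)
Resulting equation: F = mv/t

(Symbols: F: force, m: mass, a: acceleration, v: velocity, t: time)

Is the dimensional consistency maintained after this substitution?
Yes

[a] = [L T^-2] and [v/t] = [L T^-2]. These match, so the substitution replaces a quantity by one of the same dimensions and the result F = mv/t has LHS [L M T^-2] vs RHS [L M T^-2] — still consistent.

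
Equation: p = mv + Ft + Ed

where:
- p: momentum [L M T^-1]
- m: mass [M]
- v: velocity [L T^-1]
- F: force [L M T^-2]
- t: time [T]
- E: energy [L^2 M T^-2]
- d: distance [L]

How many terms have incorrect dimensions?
1

LHS p: [L M T^-1]
- mv: [L M T^-1] ✓
- Ft: [L M T^-1] ✓
- Ed: [L^3 M T^-2] ✗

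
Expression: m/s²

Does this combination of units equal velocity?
No

The expression m/s² has dimensions [L T^-2], but velocity has dimensions [L T^-1].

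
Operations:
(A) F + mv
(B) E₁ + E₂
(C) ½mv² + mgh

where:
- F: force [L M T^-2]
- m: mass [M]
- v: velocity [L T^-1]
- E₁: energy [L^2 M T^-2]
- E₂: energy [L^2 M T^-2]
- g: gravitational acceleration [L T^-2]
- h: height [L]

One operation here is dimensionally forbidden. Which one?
(A) F + mv

(A) F + mv: F [L M T^-2] and mv [L M T^-1] — different dimensions cannot be added/subtracted ✗
(B) E₁ + E₂: E₁ [L^2 M T^-2] and E₂ [L^2 M T^-2] — same dimensions ✓
(C) ½mv² + mgh: ½mv² [L^2 M T^-2] and mgh [L^2 M T^-2] — same dimensions ✓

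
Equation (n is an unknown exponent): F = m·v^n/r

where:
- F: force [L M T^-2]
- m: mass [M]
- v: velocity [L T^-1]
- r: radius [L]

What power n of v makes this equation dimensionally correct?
n = 2

F has dimensions [L M T^-2]; v has dimensions [L T^-1].
The rest of the RHS has dimensions [L^-1 M], so v^n must supply [L^2 T^-2].
With n = 2: m·v^2/r has dimensions [L M T^-2], matching the LHS ✓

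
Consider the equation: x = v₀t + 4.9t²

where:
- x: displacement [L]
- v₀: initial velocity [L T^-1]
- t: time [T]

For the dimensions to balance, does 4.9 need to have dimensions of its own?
Yes

x has dimensions [L], while t² alone has dimensions [T^2]. For the equation to balance, the factor 4.9 must carry dimensions [L T^-2] — it is a dimensional constant (a numerical value of a physical quantity with its units suppressed), not a pure number.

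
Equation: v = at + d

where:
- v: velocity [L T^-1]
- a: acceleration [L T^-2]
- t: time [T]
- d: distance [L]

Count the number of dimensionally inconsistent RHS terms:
1

LHS v: [L T^-1]
- at: [L T^-1] ✓
- d: [L] ✗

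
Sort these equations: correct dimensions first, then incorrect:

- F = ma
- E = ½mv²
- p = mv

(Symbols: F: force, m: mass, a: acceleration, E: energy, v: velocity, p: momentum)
Dimensionally correct: F = ma, E = ½mv², p = mv
Dimensionally incorrect: none
Ordered (correct first, then incorrect): F = ma, E = ½mv², p = mv

- F = ma: LHS [L M T^-2], RHS [L M T^-2] → correct ✓
- E = ½mv²: LHS [L^2 M T^-2], RHS [L^2 M T^-2] → correct ✓
- p = mv: LHS [L M T^-1], RHS [L M T^-1] → correct ✓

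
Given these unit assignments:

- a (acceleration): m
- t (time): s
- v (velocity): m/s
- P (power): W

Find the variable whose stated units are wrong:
a

The variable a (acceleration) should have units m/s², not m.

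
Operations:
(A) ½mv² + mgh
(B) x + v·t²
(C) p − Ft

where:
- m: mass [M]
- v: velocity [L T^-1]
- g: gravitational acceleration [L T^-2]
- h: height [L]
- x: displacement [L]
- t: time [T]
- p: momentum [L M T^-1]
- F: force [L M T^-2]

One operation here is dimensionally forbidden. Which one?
(B) x + v·t²

(A) ½mv² + mgh: ½mv² [L^2 M T^-2] and mgh [L^2 M T^-2] — same dimensions ✓
(B) x + v·t²: x [L] and v·t² [L T] — different dimensions cannot be added/subtracted ✗
(C) p − Ft: p [L M T^-1] and Ft [L M T^-1] — same dimensions ✓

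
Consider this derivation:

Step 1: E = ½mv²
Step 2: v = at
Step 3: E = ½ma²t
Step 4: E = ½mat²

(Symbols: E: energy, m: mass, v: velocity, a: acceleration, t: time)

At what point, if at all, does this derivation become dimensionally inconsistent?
Step 3

Step 1: E = ½mv² → LHS [L^2 M T^-2], RHS [L^2 M T^-2] ✓
Step 2: v = at → LHS [L T^-1], RHS [L T^-1] ✓
Step 3: E = ½ma²t → LHS [L^2 M T^-2], RHS [L^2 M T^-3] ✗

The first dimensional inconsistency appears in step 3: E = ½ma²t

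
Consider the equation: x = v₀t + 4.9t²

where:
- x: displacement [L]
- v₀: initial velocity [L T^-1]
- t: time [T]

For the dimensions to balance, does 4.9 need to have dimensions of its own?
Yes

x has dimensions [L], while t² alone has dimensions [T^2]. For the equation to balance, the factor 4.9 must carry dimensions [L T^-2] — it is a dimensional constant (a numerical value of a physical quantity with its units suppressed), not a pure number.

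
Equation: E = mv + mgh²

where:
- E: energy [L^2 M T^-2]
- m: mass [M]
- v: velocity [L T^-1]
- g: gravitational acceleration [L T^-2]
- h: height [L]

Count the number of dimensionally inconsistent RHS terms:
2

LHS E: [L^2 M T^-2]
- mv: [L M T^-1] ✗
- mgh²: [L^3 M T^-2] ✗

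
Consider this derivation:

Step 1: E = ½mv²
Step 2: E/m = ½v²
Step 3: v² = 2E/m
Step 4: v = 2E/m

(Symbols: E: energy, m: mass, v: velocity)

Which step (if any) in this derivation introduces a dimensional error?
Step 4

Step 1: E = ½mv² → LHS [L^2 M T^-2], RHS [L^2 M T^-2] ✓
Step 2: E/m = ½v² → LHS [L^2 T^-2], RHS [L^2 T^-2] ✓
Step 3: v² = 2E/m → LHS [L^2 T^-2], RHS [L^2 T^-2] ✓
Step 4: v = 2E/m → LHS [L T^-1], RHS [L^2 T^-2] ✗

The first dimensional inconsistency appears in step 4: v = 2E/m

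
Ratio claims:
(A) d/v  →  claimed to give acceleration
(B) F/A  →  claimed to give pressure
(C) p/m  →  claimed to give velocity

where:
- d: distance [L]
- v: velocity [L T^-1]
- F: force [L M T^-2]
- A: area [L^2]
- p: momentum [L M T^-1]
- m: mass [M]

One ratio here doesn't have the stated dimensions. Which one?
(A) d/v does not give acceleration

(A) d/v: [T] ≠ acceleration [L T^-2] ✗
(B) F/A: [L^-1 M T^-2] = pressure [L^-1 M T^-2] ✓
(C) p/m: [L T^-1] = velocity [L T^-1] ✓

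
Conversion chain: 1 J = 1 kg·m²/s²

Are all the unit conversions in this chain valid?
The chain is correct (no errors).

Correct: Joule is defined as kg·m²/s²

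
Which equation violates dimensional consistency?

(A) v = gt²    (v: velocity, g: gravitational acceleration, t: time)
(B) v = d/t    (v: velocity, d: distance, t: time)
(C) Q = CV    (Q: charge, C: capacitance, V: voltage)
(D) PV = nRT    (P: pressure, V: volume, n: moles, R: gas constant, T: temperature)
(A) v = gt²

The equation (A) v = gt² is dimensionally incorrect.

LHS (v): [L T^-1]
RHS (gt²): [L] ✗

The dimensions do not match. The other three equations balance.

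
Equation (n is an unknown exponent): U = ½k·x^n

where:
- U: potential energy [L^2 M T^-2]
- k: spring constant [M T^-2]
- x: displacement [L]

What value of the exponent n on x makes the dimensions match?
n = 2

U has dimensions [L^2 M T^-2]; x has dimensions [L].
The rest of the RHS has dimensions [M T^-2], so x^n must supply [L^2].
With n = 2: ½k·x^2 has dimensions [L^2 M T^-2], matching the LHS ✓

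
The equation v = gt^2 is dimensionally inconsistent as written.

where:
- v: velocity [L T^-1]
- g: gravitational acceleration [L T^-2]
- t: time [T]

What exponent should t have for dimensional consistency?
The exponent of t should be 1: v = gt

The LHS v has dimensions [L T^-1]; t has dimensions [T].
As written, the RHS gt^2 (exponent 2 on t) has dimensions [L], which does not match.
With exponent 1, the RHS gt has dimensions [L T^-1], matching the LHS.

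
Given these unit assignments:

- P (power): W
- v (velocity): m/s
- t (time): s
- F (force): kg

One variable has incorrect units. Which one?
F

The variable F (force) should have units N, not kg.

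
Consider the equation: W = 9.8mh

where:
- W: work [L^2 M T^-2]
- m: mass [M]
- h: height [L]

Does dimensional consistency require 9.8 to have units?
Yes

W has dimensions [L^2 M T^-2], while mh alone has dimensions [L M]. For the equation to balance, the factor 9.8 must carry dimensions [L T^-2] — it is a dimensional constant (a numerical value of a physical quantity with its units suppressed), not a pure number.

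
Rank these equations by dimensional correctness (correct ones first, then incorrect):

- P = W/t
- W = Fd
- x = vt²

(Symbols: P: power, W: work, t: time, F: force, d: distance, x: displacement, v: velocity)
Dimensionally correct: P = W/t, W = Fd
Dimensionally incorrect: x = vt²
Ordered (correct first, then incorrect): P = W/t, W = Fd, x = vt²

- P = W/t: LHS [L^2 M T^-3], RHS [L^2 M T^-3] → correct ✓
- W = Fd: LHS [L^2 M T^-2], RHS [L^2 M T^-2] → correct ✓
- x = vt²: LHS [L], RHS [L T] → incorrect ✗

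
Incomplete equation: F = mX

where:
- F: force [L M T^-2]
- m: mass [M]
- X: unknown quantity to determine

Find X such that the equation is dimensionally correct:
X = a (acceleration), dimensions [L T^-2]

F has dimensions [L M T^-2]; the rest of the RHS (m) has dimensions [M].
So X must have dimensions [L T^-2] — X = a (acceleration).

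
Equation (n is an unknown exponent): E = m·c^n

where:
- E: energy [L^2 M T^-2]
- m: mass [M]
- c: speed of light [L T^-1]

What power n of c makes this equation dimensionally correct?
n = 2

E has dimensions [L^2 M T^-2]; c has dimensions [L T^-1].
The rest of the RHS has dimensions [M], so c^n must supply [L^2 T^-2].
With n = 2: m·c^2 has dimensions [L^2 M T^-2], matching the LHS ✓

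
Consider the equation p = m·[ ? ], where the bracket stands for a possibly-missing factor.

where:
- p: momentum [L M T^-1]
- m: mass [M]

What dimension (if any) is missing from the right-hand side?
[L T^-1] — velocity (e.g. v)

p has dimensions [L M T^-1]; m has dimensions [M].
The bracketed factor must supply [L M T^-1] / [M] = [L T^-1].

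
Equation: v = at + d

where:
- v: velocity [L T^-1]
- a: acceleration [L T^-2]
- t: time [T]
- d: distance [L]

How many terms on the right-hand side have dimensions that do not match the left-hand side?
1

LHS v: [L T^-1]
- at: [L T^-1] ✓
- d: [L] ✗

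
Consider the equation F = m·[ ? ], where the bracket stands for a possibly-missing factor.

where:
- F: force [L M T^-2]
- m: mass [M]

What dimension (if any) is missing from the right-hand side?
[L T^-2] — acceleration (e.g. a)

F has dimensions [L M T^-2]; m has dimensions [M].
The bracketed factor must supply [L M T^-2] / [M] = [L T^-2].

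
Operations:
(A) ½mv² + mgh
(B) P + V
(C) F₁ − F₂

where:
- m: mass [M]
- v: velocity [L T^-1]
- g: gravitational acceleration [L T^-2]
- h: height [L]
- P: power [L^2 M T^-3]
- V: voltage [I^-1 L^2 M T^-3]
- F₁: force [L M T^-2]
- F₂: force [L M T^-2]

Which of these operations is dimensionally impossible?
(B) P + V

(A) ½mv² + mgh: ½mv² [L^2 M T^-2] and mgh [L^2 M T^-2] — same dimensions ✓
(B) P + V: P [L^2 M T^-3] and V [I^-1 L^2 M T^-3] — different dimensions cannot be added/subtracted ✗
(C) F₁ − F₂: F₁ [L M T^-2] and F₂ [L M T^-2] — same dimensions ✓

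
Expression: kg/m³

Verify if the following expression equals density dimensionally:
Yes

The expression kg/m³ has dimensions [L^-3 M], which is exactly density [L^-3 M].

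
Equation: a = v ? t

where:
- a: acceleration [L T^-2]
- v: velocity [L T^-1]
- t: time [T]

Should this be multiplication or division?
division (÷): a = v ÷ t

a [L T^-2]; v [L T^-1]; t [T].
v × t → [L] ✗
v ÷ t → [L T^-2] ✓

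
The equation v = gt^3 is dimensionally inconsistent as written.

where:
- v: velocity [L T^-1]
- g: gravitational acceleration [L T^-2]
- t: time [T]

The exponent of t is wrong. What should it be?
The exponent of t should be 1: v = gt

The LHS v has dimensions [L T^-1]; t has dimensions [T].
As written, the RHS gt^3 (exponent 3 on t) has dimensions [L T], which does not match.
With exponent 1, the RHS gt has dimensions [L T^-1], matching the LHS.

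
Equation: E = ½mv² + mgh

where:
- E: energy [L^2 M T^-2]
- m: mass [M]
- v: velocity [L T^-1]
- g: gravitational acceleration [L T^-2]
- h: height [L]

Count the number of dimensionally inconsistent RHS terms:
0

LHS E: [L^2 M T^-2]
- ½mv²: [L^2 M T^-2] ✓
- mgh: [L^2 M T^-2] ✓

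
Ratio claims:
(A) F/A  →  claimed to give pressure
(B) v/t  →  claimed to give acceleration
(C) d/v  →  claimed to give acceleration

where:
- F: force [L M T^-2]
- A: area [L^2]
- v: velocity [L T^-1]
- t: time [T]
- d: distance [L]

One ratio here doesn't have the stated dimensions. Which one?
(C) d/v does not give acceleration

(A) F/A: [L^-1 M T^-2] = pressure [L^-1 M T^-2] ✓
(B) v/t: [L T^-2] = acceleration [L T^-2] ✓
(C) d/v: [T] ≠ acceleration [L T^-2] ✗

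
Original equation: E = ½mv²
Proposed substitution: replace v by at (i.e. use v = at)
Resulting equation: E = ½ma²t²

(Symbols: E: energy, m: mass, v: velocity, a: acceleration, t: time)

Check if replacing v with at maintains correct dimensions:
Yes

[v] = [L T^-1] and [at] = [L T^-1]. These match, so the substitution replaces a quantity by one of the same dimensions and the result E = ½ma²t² has LHS [L^2 M T^-2] vs RHS [L^2 M T^-2] — still consistent.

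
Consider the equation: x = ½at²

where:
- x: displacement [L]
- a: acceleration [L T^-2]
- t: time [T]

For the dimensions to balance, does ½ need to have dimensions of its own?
No

x has dimensions [L] and at² already has dimensions [L], so the equation balances without ½ contributing any dimensions. ½ is a pure (dimensionless) number; changing or removing it would not affect dimensional consistency.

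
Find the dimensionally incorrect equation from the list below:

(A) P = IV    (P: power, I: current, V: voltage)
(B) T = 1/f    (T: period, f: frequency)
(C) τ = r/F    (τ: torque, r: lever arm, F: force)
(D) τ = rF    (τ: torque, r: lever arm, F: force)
(C) τ = r/F

The equation (C) τ = r/F is dimensionally incorrect.

LHS (τ): [L^2 M T^-2]
RHS (r/F): [M^-1 T^2] ✗

The dimensions do not match. The other three equations balance.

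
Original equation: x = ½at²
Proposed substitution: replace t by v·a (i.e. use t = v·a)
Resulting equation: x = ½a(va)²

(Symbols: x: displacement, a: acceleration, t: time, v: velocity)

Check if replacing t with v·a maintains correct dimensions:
No

[t] = [T] and [v·a] = [L^2 T^-3]. These differ, so the substitution replaces a quantity by one of different dimensions and the result x = ½a(va)² has LHS [L] vs RHS [L^5 T^-8] — inconsistent.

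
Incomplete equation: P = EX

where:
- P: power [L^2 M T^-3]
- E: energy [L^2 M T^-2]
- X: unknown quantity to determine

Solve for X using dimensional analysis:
X = f (inverse time / frequency (1/t)), dimensions [T^-1]

P has dimensions [L^2 M T^-3]; the rest of the RHS (E) has dimensions [L^2 M T^-2].
So X must have dimensions [T^-1] — X = f (inverse time / frequency (1/t)).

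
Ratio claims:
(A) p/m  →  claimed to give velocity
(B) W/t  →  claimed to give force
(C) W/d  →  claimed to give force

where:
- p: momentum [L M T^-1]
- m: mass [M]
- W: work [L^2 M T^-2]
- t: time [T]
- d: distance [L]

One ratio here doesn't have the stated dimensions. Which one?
(B) W/t does not give force

(A) p/m: [L T^-1] = velocity [L T^-1] ✓
(B) W/t: [L^2 M T^-3] ≠ force [L M T^-2] ✗
(C) W/d: [L M T^-2] = force [L M T^-2] ✓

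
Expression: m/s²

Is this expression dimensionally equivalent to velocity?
No

The expression m/s² has dimensions [L T^-2], but velocity has dimensions [L T^-1].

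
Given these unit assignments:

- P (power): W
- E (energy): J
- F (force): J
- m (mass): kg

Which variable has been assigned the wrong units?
F

The variable F (force) should have units N, not J.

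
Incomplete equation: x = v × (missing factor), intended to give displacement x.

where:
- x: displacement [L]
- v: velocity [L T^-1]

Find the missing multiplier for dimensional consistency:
t (time), dimensions [T]

x has dimensions [L] and v has dimensions [L T^-1].
The missing factor must have dimensions [L] / [L T^-1] = [T], i.e. time (t).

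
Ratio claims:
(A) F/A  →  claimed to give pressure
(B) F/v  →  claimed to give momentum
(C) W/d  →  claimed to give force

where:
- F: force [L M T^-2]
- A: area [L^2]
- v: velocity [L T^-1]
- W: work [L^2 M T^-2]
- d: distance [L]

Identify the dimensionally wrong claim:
(B) F/v does not give momentum

(A) F/A: [L^-1 M T^-2] = pressure [L^-1 M T^-2] ✓
(B) F/v: [M T^-1] ≠ momentum [L M T^-1] ✗
(C) W/d: [L M T^-2] = force [L M T^-2] ✓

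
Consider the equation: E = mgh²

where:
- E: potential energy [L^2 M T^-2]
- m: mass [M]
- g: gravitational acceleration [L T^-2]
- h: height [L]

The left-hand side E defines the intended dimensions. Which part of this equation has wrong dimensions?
The right-hand side term mgh²

E has dimensions [L^2 M T^-2], but mgh² has dimensions [L^3 M T^-2], so the term mgh² is dimensionally wrong for E.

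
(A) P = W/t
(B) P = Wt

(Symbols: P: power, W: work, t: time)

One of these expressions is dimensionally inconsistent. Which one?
(B)

(A) P = W/t: LHS [L^2 M T^-3], RHS [L^2 M T^-3] ✓
(B) P = Wt: LHS [L^2 M T^-3], RHS [L^2 M T^-1] ✗

Expression (B) P = Wt is dimensionally incorrect.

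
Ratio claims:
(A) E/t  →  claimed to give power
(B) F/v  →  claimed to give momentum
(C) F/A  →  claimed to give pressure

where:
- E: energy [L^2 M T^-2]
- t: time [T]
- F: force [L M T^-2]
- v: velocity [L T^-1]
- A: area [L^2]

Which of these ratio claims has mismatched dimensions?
(B) F/v does not give momentum

(A) E/t: [L^2 M T^-3] = power [L^2 M T^-3] ✓
(B) F/v: [M T^-1] ≠ momentum [L M T^-1] ✗
(C) F/A: [L^-1 M T^-2] = pressure [L^-1 M T^-2] ✓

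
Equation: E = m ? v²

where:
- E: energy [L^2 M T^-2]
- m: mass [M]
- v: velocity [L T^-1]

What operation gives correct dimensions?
multiplication (×): E = m × v²

E [L^2 M T^-2]; m [M]; v² [L^2 T^-2].
m × v² → [L^2 M T^-2] ✓
m ÷ v² → [L^-2 M T^2] ✗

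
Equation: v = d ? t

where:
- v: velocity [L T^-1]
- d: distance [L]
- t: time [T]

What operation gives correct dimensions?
division (÷): v = d ÷ t

v [L T^-1]; d [L]; t [T].
d × t → [L T] ✗
d ÷ t → [L T^-1] ✓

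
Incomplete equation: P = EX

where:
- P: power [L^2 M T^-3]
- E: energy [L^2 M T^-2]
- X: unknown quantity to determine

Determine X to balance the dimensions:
X = f (inverse time / frequency (1/t)), dimensions [T^-1]

P has dimensions [L^2 M T^-3]; the rest of the RHS (E) has dimensions [L^2 M T^-2].
So X must have dimensions [T^-1] — X = f (inverse time / frequency (1/t)).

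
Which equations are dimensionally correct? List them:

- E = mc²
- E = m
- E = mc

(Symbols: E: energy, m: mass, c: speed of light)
Dimensionally correct: E = mc²
Dimensionally incorrect: E = m, E = mc
Ordered (correct first, then incorrect): E = mc², E = m, E = mc

- E = mc²: LHS [L^2 M T^-2], RHS [L^2 M T^-2] → correct ✓
- E = m: LHS [L^2 M T^-2], RHS [M] → incorrect ✗
- E = mc: LHS [L^2 M T^-2], RHS [L M T^-1] → incorrect ✗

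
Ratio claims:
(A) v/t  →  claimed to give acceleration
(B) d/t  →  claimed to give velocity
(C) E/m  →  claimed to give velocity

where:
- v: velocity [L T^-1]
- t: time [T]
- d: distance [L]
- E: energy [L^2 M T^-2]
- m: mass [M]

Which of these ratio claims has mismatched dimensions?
(C) E/m does not give velocity

(A) v/t: [L T^-2] = acceleration [L T^-2] ✓
(B) d/t: [L T^-1] = velocity [L T^-1] ✓
(C) E/m: [L^2 T^-2] ≠ velocity [L T^-1] ✗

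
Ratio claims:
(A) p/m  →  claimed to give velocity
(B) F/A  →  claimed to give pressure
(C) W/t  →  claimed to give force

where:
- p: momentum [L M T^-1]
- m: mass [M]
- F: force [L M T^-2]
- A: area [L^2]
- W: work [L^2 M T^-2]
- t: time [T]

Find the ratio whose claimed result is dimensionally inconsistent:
(C) W/t does not give force

(A) p/m: [L T^-1] = velocity [L T^-1] ✓
(B) F/A: [L^-1 M T^-2] = pressure [L^-1 M T^-2] ✓
(C) W/t: [L^2 M T^-3] ≠ force [L M T^-2] ✗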